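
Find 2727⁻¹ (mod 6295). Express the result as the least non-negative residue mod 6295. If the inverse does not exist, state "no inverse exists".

4783

Extended Euclidean algorithm:
6295 = 2·2727 + 841
2727 = 3·841 + 204
841 = 4·204 + 25
204 = 8·25 + 4
25 = 6·4 + 1
4 = 4·1 + 0
gcd = 1, so the inverse exists. Back-substitute:
1 = 25 − 6·4
1 = −6·204 + 49·25
1 = 49·841 − 202·204
1 = −202·2727 + 655·841
1 = 655·6295 − 1512·2727
Hence 2727⁻¹ ≡ -1512 ≡ 4783 (mod 6295).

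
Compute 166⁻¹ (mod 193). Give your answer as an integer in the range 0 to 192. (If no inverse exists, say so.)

gcd(193, 166) by repeated division:
193 = 1*166 + 27
166 = 6*27 + 4
27 = 6*4 + 3
4 = 1*3 + 1
3 = 3*1 + 0
The gcd is 1. Working backward:
1 = 4 − 3
1 = −27 + 7·4
1 = 7·166 − 43·27
1 = −43·193 + 50·166
So 166·50 ≡ 1 (mod 193).

50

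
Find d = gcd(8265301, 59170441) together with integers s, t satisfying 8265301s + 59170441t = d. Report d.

11

Repeated division:
59170441 = 7·8265301 + 1313334
8265301 = 6·1313334 + 385297
1313334 = 3·385297 + 157443
385297 = 2·157443 + 70411
157443 = 2·70411 + 16621
70411 = 4·16621 + 3927
16621 = 4·3927 + 913
3927 = 4·913 + 275
913 = 3·275 + 88
275 = 3·88 + 11
88 = 8·11 + 0
gcd(8265301, 59170441) = 11.
Back-substituting:
11 = 275 − 3·88
11 = −3·913 + 10·275
11 = 10·3927 − 43·913
11 = −43·16621 + 182·3927
11 = 182·70411 − 771·16621
11 = −771·157443 + 1724·70411
11 = 1724·385297 − 4219·157443
11 = −4219·1313334 + 14381·385297
11 = 14381·8265301 − 90505·1313334
11 = −90505·59170441 + 647916·8265301
So 11 = (-90505)·59170441 + (647916)·8265301.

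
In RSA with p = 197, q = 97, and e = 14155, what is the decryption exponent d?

9955

φ(n) = (p−1)(q−1) = 196·96 = 18816.
Need d with 14155·d ≡ 1 (mod 18816). Apply the extended Euclidean algorithm:
18816 = 1×14155 + 4661
14155 = 3×4661 + 172
4661 = 27×172 + 17
172 = 10×17 + 2
17 = 8×2 + 1
2 = 2×1 + 0
Back-substitute:
1 = 17 − 8·2
1 = −8·172 + 81·17
1 = 81·4661 − 2195·172
1 = −2195·14155 + 6666·4661
1 = 6666·18816 − 8861·14155
So 14155·(-8861) ≡ 1 (mod 18816), hence d ≡ -8861 ≡ 9955 (mod 18816).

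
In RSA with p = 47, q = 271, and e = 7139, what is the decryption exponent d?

φ(n) = (p−1)(q−1) = 46·270 = 12420.
Need d with 7139·d ≡ 1 (mod 12420). Apply the extended Euclidean algorithm:
12420 = 1*7139 + 5281
7139 = 1*5281 + 1858
5281 = 2*1858 + 1565
1858 = 1*1565 + 293
1565 = 5*293 + 100
293 = 2*100 + 93
100 = 1*93 + 7
93 = 13*7 + 2
7 = 3*2 + 1
2 = 2*1 + 0
Back-substitute:
1 = 7 − 3·2
1 = −3·93 + 40·7
1 = 40·100 − 43·93
1 = −43·293 + 126·100
1 = 126·1565 − 673·293
1 = −673·1858 + 799·1565
1 = 799·5281 − 2271·1858
1 = −2271·7139 + 3070·5281
1 = 3070·12420 − 5341·7139
So 7139·(-5341) ≡ 1 (mod 12420), hence d ≡ -5341 ≡ 7079 (mod 12420).

7079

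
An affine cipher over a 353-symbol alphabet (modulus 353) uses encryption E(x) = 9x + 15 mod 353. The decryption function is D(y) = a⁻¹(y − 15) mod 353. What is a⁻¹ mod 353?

gcd(353, 9) by repeated division:
353 = 39*9 + 2
9 = 4*2 + 1
2 = 2*1 + 0
Since gcd(9, 353) = 1, back-substitute to write 1 as a combination:
1 = 9 − 4·2
1 = −4·353 + 157·9
So 9·157 ≡ 1 (mod 353).

157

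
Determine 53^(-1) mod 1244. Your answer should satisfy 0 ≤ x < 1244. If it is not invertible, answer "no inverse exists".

845

Run Euclid on (1244, 53):
1244 = 23*53 + 25
53 = 2*25 + 3
25 = 8*3 + 1
3 = 3*1 + 0
The gcd is 1. Working backward:
1 = 25 − 8·3
1 = −8·53 + 17·25
1 = 17·1244 − 399·53
Thus 53·(-399) ≡ 1 (mod 1244); reducing, -399 mod 1244 = 845.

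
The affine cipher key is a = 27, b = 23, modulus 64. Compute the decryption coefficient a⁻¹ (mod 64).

Extended Euclidean algorithm:
64 = 2×27 + 10
27 = 2×10 + 7
10 = 1×7 + 3
7 = 2×3 + 1
3 = 3×1 + 0
The gcd is 1. Working backward:
1 = 7 − 2·3
1 = −2·10 + 3·7
1 = 3·27 − 8·10
1 = −8·64 + 19·27
So 27·19 ≡ 1 (mod 64).

19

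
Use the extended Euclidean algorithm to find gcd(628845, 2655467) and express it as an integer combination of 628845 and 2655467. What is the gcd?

Apply Euclid's algorithm to 2655467 and 628845:
2655467 = 4×628845 + 140087
628845 = 4×140087 + 68497
140087 = 2×68497 + 3093
68497 = 22×3093 + 451
3093 = 6×451 + 387
451 = 1×387 + 64
387 = 6×64 + 3
64 = 21×3 + 1
3 = 3×1 + 0
gcd(628845, 2655467) = 1.
Back-substituting:
1 = 64 − 21·3
1 = −21·387 + 127·64
1 = 127·451 − 148·387
1 = −148·3093 + 1015·451
1 = 1015·68497 − 22478·3093
1 = −22478·140087 + 45971·68497
1 = 45971·628845 − 206362·140087
1 = −206362·2655467 + 871419·628845
So 1 = (-206362)·2655467 + (871419)·628845.

1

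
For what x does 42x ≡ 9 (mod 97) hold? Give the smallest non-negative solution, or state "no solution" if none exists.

21

First find gcd(42, 97):
97 = 2·42 + 13
42 = 3·13 + 3
13 = 4·3 + 1
3 = 3·1 + 0
gcd = 1, so a unique solution mod 97 exists.
Back-substitute for the Bézout coefficients:
1 = 13 − 4·3
1 = −4·42 + 13·13
1 = 13·97 − 30·42
So 42·(-30) ≡ 1 (mod 97), giving 42⁻¹ ≡ 67.
x ≡ 42⁻¹·9 ≡ 67·9 ≡ 21 (mod 97).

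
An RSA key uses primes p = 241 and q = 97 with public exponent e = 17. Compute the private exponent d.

φ(n) = (p−1)(q−1) = 240·96 = 23040.
Need d with 17·d ≡ 1 (mod 23040). Apply the extended Euclidean algorithm:
23040 = 1355*17 + 5
17 = 3*5 + 2
5 = 2*2 + 1
2 = 2*1 + 0
Back-substitute:
1 = 5 − 2·2
1 = −2·17 + 7·5
1 = 7·23040 − 9487·17
So 17·(-9487) ≡ 1 (mod 23040), hence d ≡ -9487 ≡ 13553 (mod 23040).

13553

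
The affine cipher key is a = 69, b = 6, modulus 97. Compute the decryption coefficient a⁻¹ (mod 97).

45

Extended Euclidean algorithm:
97 = 1*69 + 28
69 = 2*28 + 13
28 = 2*13 + 2
13 = 6*2 + 1
2 = 2*1 + 0
Since gcd(69, 97) = 1, back-substitute to write 1 as a combination:
1 = 13 − 6·2
1 = −6·28 + 13·13
1 = 13·69 − 32·28
1 = −32·97 + 45·69
So 69·45 ≡ 1 (mod 97).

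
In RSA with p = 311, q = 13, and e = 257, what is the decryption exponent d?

1433

φ(n) = (p−1)(q−1) = 310·12 = 3720.
Need d with 257·d ≡ 1 (mod 3720). Apply the extended Euclidean algorithm:
3720 = 14·257 + 122
257 = 2·122 + 13
122 = 9·13 + 5
13 = 2·5 + 3
5 = 1·3 + 2
3 = 1·2 + 1
2 = 2·1 + 0
Back-substitute:
1 = 3 − 2
1 = −5 + 2·3
1 = 2·13 − 5·5
1 = −5·122 + 47·13
1 = 47·257 − 99·122
1 = −99·3720 + 1433·257
So 257·1433 ≡ 1 (mod 3720), hence d = 1433.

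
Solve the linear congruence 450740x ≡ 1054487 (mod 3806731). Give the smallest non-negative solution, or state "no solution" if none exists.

First find gcd(450740, 3806731):
3806731 = 8×450740 + 200811
450740 = 2×200811 + 49118
200811 = 4×49118 + 4339
49118 = 11×4339 + 1389
4339 = 3×1389 + 172
1389 = 8×172 + 13
172 = 13×13 + 3
13 = 4×3 + 1
3 = 3×1 + 0
gcd = 1, so a unique solution mod 3806731 exists.
Back-substitute for the Bézout coefficients:
1 = 13 − 4·3
1 = −4·172 + 53·13
1 = 53·1389 − 428·172
1 = −428·4339 + 1337·1389
1 = 1337·49118 − 15135·4339
1 = −15135·200811 + 61877·49118
1 = 61877·450740 − 138889·200811
1 = −138889·3806731 + 1172989·450740
So 450740·(1172989) ≡ 1 (mod 3806731), giving 450740⁻¹ ≡ 1172989.
x ≡ 450740⁻¹·1054487 ≡ 1172989·1054487 ≡ 3388199 (mod 3806731).

3388199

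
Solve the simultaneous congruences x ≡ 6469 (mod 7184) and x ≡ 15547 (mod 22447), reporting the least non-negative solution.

108254981

Write x = 6469 + 7184·k. Then 7184·k ≡ 15547 − 6469 ≡ 9078 (mod 22447).
Need 7184⁻¹ mod 22447. Extended Euclid on (22447, 7184):
22447 = 3·7184 + 895
7184 = 8·895 + 24
895 = 37·24 + 7
24 = 3·7 + 3
7 = 2·3 + 1
3 = 3·1 + 0
Back-substitute:
1 = 7 − 2·3
1 = −2·24 + 7·7
1 = 7·895 − 261·24
1 = −261·7184 + 2095·895
1 = 2095·22447 − 6546·7184
7184⁻¹ ≡ 15901 (mod 22447), so k ≡ 15901·9078 ≡ 15068 (mod 22447).
x = 6469 + 7184·15068 = 108254981.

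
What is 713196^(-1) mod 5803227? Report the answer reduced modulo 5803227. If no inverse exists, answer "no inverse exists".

Euclidean algorithm on 5803227, 713196:
5803227 = 8*713196 + 97659
713196 = 7*97659 + 29583
97659 = 3*29583 + 8910
29583 = 3*8910 + 2853
8910 = 3*2853 + 351
2853 = 8*351 + 45
351 = 7*45 + 36
45 = 1*36 + 9
36 = 4*9 + 0
Since gcd = 9 > 1, 713196 is not a unit mod 5803227.

no inverse exists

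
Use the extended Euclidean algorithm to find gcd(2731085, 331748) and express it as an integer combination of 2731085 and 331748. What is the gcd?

1

Euclidean algorithm:
2731085 = 8×331748 + 77101
331748 = 4×77101 + 23344
77101 = 3×23344 + 7069
23344 = 3×7069 + 2137
7069 = 3×2137 + 658
2137 = 3×658 + 163
658 = 4×163 + 6
163 = 27×6 + 1
6 = 6×1 + 0
gcd(2731085, 331748) = 1.
Express as a combination:
1 = 163 − 27·6
1 = −27·658 + 109·163
1 = 109·2137 − 354·658
1 = −354·7069 + 1171·2137
1 = 1171·23344 − 3867·7069
1 = −3867·77101 + 12772·23344
1 = 12772·331748 − 54955·77101
1 = −54955·2731085 + 452412·331748
So 1 = (-54955)·2731085 + (452412)·331748.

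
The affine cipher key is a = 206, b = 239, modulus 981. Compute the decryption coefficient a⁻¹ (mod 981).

881

Apply the Euclidean algorithm to 981 and 206:
981 = 4×206 + 157
206 = 1×157 + 49
157 = 3×49 + 10
49 = 4×10 + 9
10 = 1×9 + 1
9 = 9×1 + 0
gcd = 1, so the inverse exists. Back-substitute:
1 = 10 − 9
1 = −49 + 5·10
1 = 5·157 − 16·49
1 = −16·206 + 21·157
1 = 21·981 − 100·206
Thus 206·(-100) ≡ 1 (mod 981); reducing, -100 mod 981 = 881.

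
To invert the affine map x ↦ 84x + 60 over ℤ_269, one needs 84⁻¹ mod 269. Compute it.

Extended Euclidean algorithm:
269 = 3·84 + 17
84 = 4·17 + 16
17 = 1·16 + 1
16 = 16·1 + 0
Since gcd(84, 269) = 1, back-substitute to write 1 as a combination:
1 = 17 − 16
1 = −84 + 5·17
1 = 5·269 − 16·84
Thus 84·(-16) ≡ 1 (mod 269); reducing, -16 mod 269 = 253.

253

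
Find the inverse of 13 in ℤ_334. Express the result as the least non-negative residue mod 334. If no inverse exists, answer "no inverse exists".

Apply the Euclidean algorithm to 334 and 13:
334 = 25*13 + 9
13 = 1*9 + 4
9 = 2*4 + 1
4 = 4*1 + 0
gcd = 1, so the inverse exists. Back-substitute:
1 = 9 − 2·4
1 = −2·13 + 3·9
1 = 3·334 − 77·13
So 13·(-77) ≡ 1 (mod 334), and -77 ≡ 257 (mod 334).

257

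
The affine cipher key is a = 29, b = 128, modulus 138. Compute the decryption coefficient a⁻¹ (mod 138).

Extended Euclidean algorithm:
138 = 4·29 + 22
29 = 1·22 + 7
22 = 3·7 + 1
7 = 7·1 + 0
Since gcd(29, 138) = 1, back-substitute to write 1 as a combination:
1 = 22 − 3·7
1 = −3·29 + 4·22
1 = 4·138 − 19·29
So 29·(-19) ≡ 1 (mod 138), and -19 ≡ 119 (mod 138).

119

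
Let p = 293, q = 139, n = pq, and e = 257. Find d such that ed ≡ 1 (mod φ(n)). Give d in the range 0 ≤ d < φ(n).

φ(n) = (p−1)(q−1) = 292·138 = 40296.
Need d with 257·d ≡ 1 (mod 40296). Apply the extended Euclidean algorithm:
40296 = 156×257 + 204
257 = 1×204 + 53
204 = 3×53 + 45
53 = 1×45 + 8
45 = 5×8 + 5
8 = 1×5 + 3
5 = 1×3 + 2
3 = 1×2 + 1
2 = 2×1 + 0
Back-substitute:
1 = 3 − 2
1 = −5 + 2·3
1 = 2·8 − 3·5
1 = −3·45 + 17·8
1 = 17·53 − 20·45
1 = −20·204 + 77·53
1 = 77·257 − 97·204
1 = −97·40296 + 15209·257
So 257·15209 ≡ 1 (mod 40296), hence d = 15209.

15209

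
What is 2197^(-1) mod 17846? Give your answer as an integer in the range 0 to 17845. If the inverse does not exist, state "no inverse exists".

4825

gcd(17846, 2197) by repeated division:
17846 = 8*2197 + 270
2197 = 8*270 + 37
270 = 7*37 + 11
37 = 3*11 + 4
11 = 2*4 + 3
4 = 1*3 + 1
3 = 3*1 + 0
Since gcd(2197, 17846) = 1, back-substitute to write 1 as a combination:
1 = 4 − 3
1 = −11 + 3·4
1 = 3·37 − 10·11
1 = −10·270 + 73·37
1 = 73·2197 − 594·270
1 = −594·17846 + 4825·2197
So 2197·4825 ≡ 1 (mod 17846).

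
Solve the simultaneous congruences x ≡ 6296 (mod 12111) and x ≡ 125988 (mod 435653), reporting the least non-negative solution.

3290177444

Write x = 6296 + 12111·k. Then 12111·k ≡ 125988 − 6296 ≡ 119692 (mod 435653).
Need 12111⁻¹ mod 435653. Extended Euclid on (435653, 12111):
435653 = 35*12111 + 11768
12111 = 1*11768 + 343
11768 = 34*343 + 106
343 = 3*106 + 25
106 = 4*25 + 6
25 = 4*6 + 1
6 = 6*1 + 0
Back-substitute:
1 = 25 − 4·6
1 = −4·106 + 17·25
1 = 17·343 − 55·106
1 = −55·11768 + 1887·343
1 = 1887·12111 − 1942·11768
1 = −1942·435653 + 69857·12111
12111⁻¹ ≡ 69857 (mod 435653), so k ≡ 69857·119692 ≡ 271668 (mod 435653).
x = 6296 + 12111·271668 = 3290177444.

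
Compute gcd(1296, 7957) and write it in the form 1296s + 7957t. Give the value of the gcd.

Repeated division:
7957 = 6*1296 + 181
1296 = 7*181 + 29
181 = 6*29 + 7
29 = 4*7 + 1
7 = 7*1 + 0
gcd(1296, 7957) = 1.
Working backward:
1 = 29 − 4·7
1 = −4·181 + 25·29
1 = 25·1296 − 179·181
1 = −179·7957 + 1099·1296
So 1 = (-179)·7957 + (1099)·1296.

1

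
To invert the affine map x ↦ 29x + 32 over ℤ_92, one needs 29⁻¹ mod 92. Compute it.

73

Extended Euclidean algorithm:
92 = 3·29 + 5
29 = 5·5 + 4
5 = 1·4 + 1
4 = 4·1 + 0
The gcd is 1. Working backward:
1 = 5 − 4
1 = −29 + 6·5
1 = 6·92 − 19·29
So 29·(-19) ≡ 1 (mod 92), and -19 ≡ 73 (mod 92).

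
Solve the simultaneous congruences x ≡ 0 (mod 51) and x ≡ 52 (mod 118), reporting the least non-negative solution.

4182

Write x = 0 + 51·k. Then 51·k ≡ 52 − 0 ≡ 52 (mod 118).
Need 51⁻¹ mod 118. Extended Euclid on (118, 51):
118 = 2·51 + 16
51 = 3·16 + 3
16 = 5·3 + 1
3 = 3·1 + 0
Back-substitute:
1 = 16 − 5·3
1 = −5·51 + 16·16
1 = 16·118 − 37·51
51⁻¹ ≡ 81 (mod 118), so k ≡ 81·52 ≡ 82 (mod 118).
x = 0 + 51·82 = 4182.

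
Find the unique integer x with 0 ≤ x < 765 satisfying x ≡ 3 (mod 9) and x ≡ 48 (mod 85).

Write x = 3 + 9·k. Then 9·k ≡ 48 − 3 ≡ 45 (mod 85).
Need 9⁻¹ mod 85. Extended Euclid on (85, 9):
85 = 9·9 + 4
9 = 2·4 + 1
4 = 4·1 + 0
Back-substitute:
1 = 9 − 2·4
1 = −2·85 + 19·9
9⁻¹ ≡ 19 (mod 85), so k ≡ 19·45 ≡ 5 (mod 85).
x = 3 + 9·5 = 48.

48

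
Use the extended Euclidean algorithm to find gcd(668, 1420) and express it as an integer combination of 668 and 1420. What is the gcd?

Repeated division:
1420 = 2·668 + 84
668 = 7·84 + 80
84 = 1·80 + 4
80 = 20·4 + 0
gcd(668, 1420) = 4.
Express as a combination:
4 = 84 − 80
4 = −668 + 8·84
4 = 8·1420 − 17·668
So 4 = (8)·1420 + (-17)·668.

4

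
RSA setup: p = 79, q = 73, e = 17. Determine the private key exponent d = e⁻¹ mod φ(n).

4625

φ(n) = (p−1)(q−1) = 78·72 = 5616.
Need d with 17·d ≡ 1 (mod 5616). Apply the extended Euclidean algorithm:
5616 = 330×17 + 6
17 = 2×6 + 5
6 = 1×5 + 1
5 = 5×1 + 0
Back-substitute:
1 = 6 − 5
1 = −17 + 3·6
1 = 3·5616 − 991·17
So 17·(-991) ≡ 1 (mod 5616), hence d ≡ -991 ≡ 4625 (mod 5616).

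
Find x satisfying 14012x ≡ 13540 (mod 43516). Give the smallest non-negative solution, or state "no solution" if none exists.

First find gcd(14012, 43516):
43516 = 3×14012 + 1480
14012 = 9×1480 + 692
1480 = 2×692 + 96
692 = 7×96 + 20
96 = 4×20 + 16
20 = 1×16 + 4
16 = 4×4 + 0
gcd = 4 and 4 | 13540, so solutions exist. Divide through by 4: 3503x ≡ 3385 (mod 10879).
Now find 3503⁻¹ mod 10879:
10879 = 3×3503 + 370
3503 = 9×370 + 173
370 = 2×173 + 24
173 = 7×24 + 5
24 = 4×5 + 4
5 = 1×4 + 1
4 = 4×1 + 0
Back-substitute:
1 = 5 − 4
1 = −24 + 5·5
1 = 5·173 − 36·24
1 = −36·370 + 77·173
1 = 77·3503 − 729·370
1 = −729·10879 + 2264·3503
So 3503⁻¹ ≡ 2264 (mod 10879).
Then x ≡ 2264·3385 ≡ 4824 (mod 10879); the smallest non-negative solution is x = 4824.

4824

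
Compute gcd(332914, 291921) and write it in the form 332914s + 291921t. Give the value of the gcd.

1

Repeated division:
332914 = 1*291921 + 40993
291921 = 7*40993 + 4970
40993 = 8*4970 + 1233
4970 = 4*1233 + 38
1233 = 32*38 + 17
38 = 2*17 + 4
17 = 4*4 + 1
4 = 4*1 + 0
gcd(332914, 291921) = 1.
Express as a combination:
1 = 17 − 4·4
1 = −4·38 + 9·17
1 = 9·1233 − 292·38
1 = −292·4970 + 1177·1233
1 = 1177·40993 − 9708·4970
1 = −9708·291921 + 69133·40993
1 = 69133·332914 − 78841·291921
So 1 = (69133)·332914 + (-78841)·291921.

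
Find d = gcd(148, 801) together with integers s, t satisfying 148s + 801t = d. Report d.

Euclidean algorithm:
801 = 5·148 + 61
148 = 2·61 + 26
61 = 2·26 + 9
26 = 2·9 + 8
9 = 1·8 + 1
8 = 8·1 + 0
gcd(148, 801) = 1.
Express as a combination:
1 = 9 − 8
1 = −26 + 3·9
1 = 3·61 − 7·26
1 = −7·148 + 17·61
1 = 17·801 − 92·148
So 1 = (17)·801 + (-92)·148.

1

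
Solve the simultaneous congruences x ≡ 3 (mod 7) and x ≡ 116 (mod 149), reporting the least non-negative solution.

Write x = 3 + 7·k. Then 7·k ≡ 116 − 3 ≡ 113 (mod 149).
Need 7⁻¹ mod 149. Extended Euclid on (149, 7):
149 = 21×7 + 2
7 = 3×2 + 1
2 = 2×1 + 0
Back-substitute:
1 = 7 − 3·2
1 = −3·149 + 64·7
7⁻¹ ≡ 64 (mod 149), so k ≡ 64·113 ≡ 80 (mod 149).
x = 3 + 7·80 = 563.

563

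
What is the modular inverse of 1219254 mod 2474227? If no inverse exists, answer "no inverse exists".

1309673

Extended Euclidean algorithm:
2474227 = 2*1219254 + 35719
1219254 = 34*35719 + 4808
35719 = 7*4808 + 2063
4808 = 2*2063 + 682
2063 = 3*682 + 17
682 = 40*17 + 2
17 = 8*2 + 1
2 = 2*1 + 0
gcd = 1, so the inverse exists. Back-substitute:
1 = 17 − 8·2
1 = −8·682 + 321·17
1 = 321·2063 − 971·682
1 = −971·4808 + 2263·2063
1 = 2263·35719 − 16812·4808
1 = −16812·1219254 + 573871·35719
1 = 573871·2474227 − 1164554·1219254
So 1219254·(-1164554) ≡ 1 (mod 2474227), and -1164554 ≡ 1309673 (mod 2474227).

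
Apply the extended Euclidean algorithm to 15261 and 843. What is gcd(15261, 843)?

3

Repeated division:
15261 = 18*843 + 87
843 = 9*87 + 60
87 = 1*60 + 27
60 = 2*27 + 6
27 = 4*6 + 3
6 = 2*3 + 0
gcd(15261, 843) = 3.
Working backward:
3 = 27 − 4·6
3 = −4·60 + 9·27
3 = 9·87 − 13·60
3 = −13·843 + 126·87
3 = 126·15261 − 2281·843
So 3 = (126)·15261 + (-2281)·843.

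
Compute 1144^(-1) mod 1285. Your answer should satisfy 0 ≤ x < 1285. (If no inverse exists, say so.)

Extended Euclidean algorithm:
1285 = 1·1144 + 141
1144 = 8·141 + 16
141 = 8·16 + 13
16 = 1·13 + 3
13 = 4·3 + 1
3 = 3·1 + 0
The gcd is 1. Working backward:
1 = 13 − 4·3
1 = −4·16 + 5·13
1 = 5·141 − 44·16
1 = −44·1144 + 357·141
1 = 357·1285 − 401·1144
Hence 1144⁻¹ ≡ -401 ≡ 884 (mod 1285).

884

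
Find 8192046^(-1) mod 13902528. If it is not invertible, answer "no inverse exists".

Euclidean algorithm on 13902528, 8192046:
13902528 = 1×8192046 + 5710482
8192046 = 1×5710482 + 2481564
5710482 = 2×2481564 + 747354
2481564 = 3×747354 + 239502
747354 = 3×239502 + 28848
239502 = 8×28848 + 8718
28848 = 3×8718 + 2694
8718 = 3×2694 + 636
2694 = 4×636 + 150
636 = 4×150 + 36
150 = 4×36 + 6
36 = 6×6 + 0
Since gcd = 6 > 1, 8192046 is not a unit mod 13902528.

no inverse exists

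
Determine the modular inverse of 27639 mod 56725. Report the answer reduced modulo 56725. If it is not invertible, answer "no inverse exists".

Apply the Euclidean algorithm to 56725 and 27639:
56725 = 2*27639 + 1447
27639 = 19*1447 + 146
1447 = 9*146 + 133
146 = 1*133 + 13
133 = 10*13 + 3
13 = 4*3 + 1
3 = 3*1 + 0
Since gcd(27639, 56725) = 1, back-substitute to write 1 as a combination:
1 = 13 − 4·3
1 = −4·133 + 41·13
1 = 41·146 − 45·133
1 = −45·1447 + 446·146
1 = 446·27639 − 8519·1447
1 = −8519·56725 + 17484·27639
So 27639·17484 ≡ 1 (mod 56725).

17484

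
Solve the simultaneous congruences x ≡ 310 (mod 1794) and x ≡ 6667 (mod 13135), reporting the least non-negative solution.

Write x = 310 + 1794·k. Then 1794·k ≡ 6667 − 310 ≡ 6357 (mod 13135).
Need 1794⁻¹ mod 13135. Extended Euclid on (13135, 1794):
13135 = 7·1794 + 577
1794 = 3·577 + 63
577 = 9·63 + 10
63 = 6·10 + 3
10 = 3·3 + 1
3 = 3·1 + 0
Back-substitute:
1 = 10 − 3·3
1 = −3·63 + 19·10
1 = 19·577 − 174·63
1 = −174·1794 + 541·577
1 = 541·13135 − 3961·1794
1794⁻¹ ≡ 9174 (mod 13135), so k ≡ 9174·6357 ≡ 12853 (mod 13135).
x = 310 + 1794·12853 = 23058592.

23058592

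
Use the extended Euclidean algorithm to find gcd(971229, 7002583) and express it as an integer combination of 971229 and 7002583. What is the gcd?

Euclidean algorithm:
7002583 = 7·971229 + 203980
971229 = 4·203980 + 155309
203980 = 1·155309 + 48671
155309 = 3·48671 + 9296
48671 = 5·9296 + 2191
9296 = 4·2191 + 532
2191 = 4·532 + 63
532 = 8·63 + 28
63 = 2·28 + 7
28 = 4·7 + 0
gcd(971229, 7002583) = 7.
Express as a combination:
7 = 63 − 2·28
7 = −2·532 + 17·63
7 = 17·2191 − 70·532
7 = −70·9296 + 297·2191
7 = 297·48671 − 1555·9296
7 = −1555·155309 + 4962·48671
7 = 4962·203980 − 6517·155309
7 = −6517·971229 + 31030·203980
7 = 31030·7002583 − 223727·971229
So 7 = (31030)·7002583 + (-223727)·971229.

7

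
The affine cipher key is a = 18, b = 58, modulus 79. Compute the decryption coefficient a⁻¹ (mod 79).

Extended Euclidean algorithm:
79 = 4×18 + 7
18 = 2×7 + 4
7 = 1×4 + 3
4 = 1×3 + 1
3 = 3×1 + 0
gcd = 1, so the inverse exists. Back-substitute:
1 = 4 − 3
1 = −7 + 2·4
1 = 2·18 − 5·7
1 = −5·79 + 22·18
So 18·22 ≡ 1 (mod 79).

22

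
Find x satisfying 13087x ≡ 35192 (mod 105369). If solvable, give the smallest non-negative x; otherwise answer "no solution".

First find gcd(13087, 105369):
105369 = 8·13087 + 673
13087 = 19·673 + 300
673 = 2·300 + 73
300 = 4·73 + 8
73 = 9·8 + 1
8 = 8·1 + 0
gcd = 1, so a unique solution mod 105369 exists.
Back-substitute for the Bézout coefficients:
1 = 73 − 9·8
1 = −9·300 + 37·73
1 = 37·673 − 83·300
1 = −83·13087 + 1614·673
1 = 1614·105369 − 12995·13087
So 13087·(-12995) ≡ 1 (mod 105369), giving 13087⁻¹ ≡ 92374.
x ≡ 13087⁻¹·35192 ≡ 92374·35192 ≡ 86789 (mod 105369).

86789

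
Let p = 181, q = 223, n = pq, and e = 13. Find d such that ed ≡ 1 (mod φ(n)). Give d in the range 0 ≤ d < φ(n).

21517

φ(n) = (p−1)(q−1) = 180·222 = 39960.
Need d with 13·d ≡ 1 (mod 39960). Apply the extended Euclidean algorithm:
39960 = 3073×13 + 11
13 = 1×11 + 2
11 = 5×2 + 1
2 = 2×1 + 0
Back-substitute:
1 = 11 − 5·2
1 = −5·13 + 6·11
1 = 6·39960 − 18443·13
So 13·(-18443) ≡ 1 (mod 39960), hence d ≡ -18443 ≡ 21517 (mod 39960).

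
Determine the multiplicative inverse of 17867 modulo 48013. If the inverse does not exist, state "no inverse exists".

Run Euclid on (48013, 17867):
48013 = 2*17867 + 12279
17867 = 1*12279 + 5588
12279 = 2*5588 + 1103
5588 = 5*1103 + 73
1103 = 15*73 + 8
73 = 9*8 + 1
8 = 8*1 + 0
The gcd is 1. Working backward:
1 = 73 − 9·8
1 = −9·1103 + 136·73
1 = 136·5588 − 689·1103
1 = −689·12279 + 1514·5588
1 = 1514·17867 − 2203·12279
1 = −2203·48013 + 5920·17867
So 17867·5920 ≡ 1 (mod 48013).

5920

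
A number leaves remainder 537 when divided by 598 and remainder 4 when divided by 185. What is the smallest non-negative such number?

98609

Write x = 537 + 598·k. Then 598·k ≡ 4 − 537 ≡ 22 (mod 185).
Need 598⁻¹ mod 185. Extended Euclid on (185, 43):
185 = 4·43 + 13
43 = 3·13 + 4
13 = 3·4 + 1
4 = 4·1 + 0
Back-substitute:
1 = 13 − 3·4
1 = −3·43 + 10·13
1 = 10·185 − 43·43
598⁻¹ ≡ 142 (mod 185), so k ≡ 142·22 ≡ 164 (mod 185).
x = 537 + 598·164 = 98609.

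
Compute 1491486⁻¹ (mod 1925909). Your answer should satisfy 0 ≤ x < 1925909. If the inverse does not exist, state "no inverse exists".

1330026

Apply the Euclidean algorithm to 1925909 and 1491486:
1925909 = 1·1491486 + 434423
1491486 = 3·434423 + 188217
434423 = 2·188217 + 57989
188217 = 3·57989 + 14250
57989 = 4·14250 + 989
14250 = 14·989 + 404
989 = 2·404 + 181
404 = 2·181 + 42
181 = 4·42 + 13
42 = 3·13 + 3
13 = 4·3 + 1
3 = 3·1 + 0
gcd = 1, so the inverse exists. Back-substitute:
1 = 13 − 4·3
1 = −4·42 + 13·13
1 = 13·181 − 56·42
1 = −56·404 + 125·181
1 = 125·989 − 306·404
1 = −306·14250 + 4409·989
1 = 4409·57989 − 17942·14250
1 = −17942·188217 + 58235·57989
1 = 58235·434423 − 134412·188217
1 = −134412·1491486 + 461471·434423
1 = 461471·1925909 − 595883·1491486
So 1491486·(-595883) ≡ 1 (mod 1925909), and -595883 ≡ 1330026 (mod 1925909).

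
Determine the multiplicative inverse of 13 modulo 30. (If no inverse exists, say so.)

Run Euclid on (30, 13):
30 = 2·13 + 4
13 = 3·4 + 1
4 = 4·1 + 0
gcd = 1, so the inverse exists. Back-substitute:
1 = 13 − 3·4
1 = −3·30 + 7·13
So 13·7 ≡ 1 (mod 30).

7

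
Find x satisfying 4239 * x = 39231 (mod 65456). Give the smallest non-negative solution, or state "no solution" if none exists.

First find gcd(4239, 65456):
65456 = 15×4239 + 1871
4239 = 2×1871 + 497
1871 = 3×497 + 380
497 = 1×380 + 117
380 = 3×117 + 29
117 = 4×29 + 1
29 = 29×1 + 0
gcd = 1, so a unique solution mod 65456 exists.
Back-substitute for the Bézout coefficients:
1 = 117 − 4·29
1 = −4·380 + 13·117
1 = 13·497 − 17·380
1 = −17·1871 + 64·497
1 = 64·4239 − 145·1871
1 = −145·65456 + 2239·4239
So 4239·(2239) ≡ 1 (mod 65456), giving 4239⁻¹ ≡ 2239.
x ≡ 4239⁻¹·39231 ≡ 2239·39231 ≡ 61713 (mod 65456).

61713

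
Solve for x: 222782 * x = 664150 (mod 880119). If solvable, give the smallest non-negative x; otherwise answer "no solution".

First find gcd(222782, 880119):
880119 = 3*222782 + 211773
222782 = 1*211773 + 11009
211773 = 19*11009 + 2602
11009 = 4*2602 + 601
2602 = 4*601 + 198
601 = 3*198 + 7
198 = 28*7 + 2
7 = 3*2 + 1
2 = 2*1 + 0
gcd = 1, so a unique solution mod 880119 exists.
Back-substitute for the Bézout coefficients:
1 = 7 − 3·2
1 = −3·198 + 85·7
1 = 85·601 − 258·198
1 = −258·2602 + 1117·601
1 = 1117·11009 − 4726·2602
1 = −4726·211773 + 90911·11009
1 = 90911·222782 − 95637·211773
1 = −95637·880119 + 377822·222782
So 222782·(377822) ≡ 1 (mod 880119), giving 222782⁻¹ ≡ 377822.
x ≡ 222782⁻¹·664150 ≡ 377822·664150 ≡ 633329 (mod 880119).

633329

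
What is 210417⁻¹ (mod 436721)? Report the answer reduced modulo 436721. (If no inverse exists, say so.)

Apply the Euclidean algorithm to 436721 and 210417:
436721 = 2·210417 + 15887
210417 = 13·15887 + 3886
15887 = 4·3886 + 343
3886 = 11·343 + 113
343 = 3·113 + 4
113 = 28·4 + 1
4 = 4·1 + 0
The gcd is 1. Working backward:
1 = 113 − 28·4
1 = −28·343 + 85·113
1 = 85·3886 − 963·343
1 = −963·15887 + 3937·3886
1 = 3937·210417 − 52144·15887
1 = −52144·436721 + 108225·210417
So 210417·108225 ≡ 1 (mod 436721).

108225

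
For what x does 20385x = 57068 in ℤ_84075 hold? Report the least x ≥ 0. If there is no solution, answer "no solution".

no solution

gcd(20385, 84075):
84075 = 4*20385 + 2535
20385 = 8*2535 + 105
2535 = 24*105 + 15
105 = 7*15 + 0
gcd = 15, but 15 ∤ 57068, so the congruence has no solution.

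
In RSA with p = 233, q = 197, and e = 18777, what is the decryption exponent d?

φ(n) = (p−1)(q−1) = 232·196 = 45472.
Need d with 18777·d ≡ 1 (mod 45472). Apply the extended Euclidean algorithm:
45472 = 2*18777 + 7918
18777 = 2*7918 + 2941
7918 = 2*2941 + 2036
2941 = 1*2036 + 905
2036 = 2*905 + 226
905 = 4*226 + 1
226 = 226*1 + 0
Back-substitute:
1 = 905 − 4·226
1 = −4·2036 + 9·905
1 = 9·2941 − 13·2036
1 = −13·7918 + 35·2941
1 = 35·18777 − 83·7918
1 = −83·45472 + 201·18777
So 18777·201 ≡ 1 (mod 45472), hence d = 201.

201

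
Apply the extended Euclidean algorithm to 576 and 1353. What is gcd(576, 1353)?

Apply Euclid's algorithm to 1353 and 576:
1353 = 2*576 + 201
576 = 2*201 + 174
201 = 1*174 + 27
174 = 6*27 + 12
27 = 2*12 + 3
12 = 4*3 + 0
gcd(576, 1353) = 3.
Working backward:
3 = 27 − 2·12
3 = −2·174 + 13·27
3 = 13·201 − 15·174
3 = −15·576 + 43·201
3 = 43·1353 − 101·576
So 3 = (43)·1353 + (-101)·576.

3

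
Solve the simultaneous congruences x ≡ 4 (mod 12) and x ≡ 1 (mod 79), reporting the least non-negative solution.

Write x = 4 + 12·k. Then 12·k ≡ 1 − 4 ≡ 76 (mod 79).
Need 12⁻¹ mod 79. Extended Euclid on (79, 12):
79 = 6*12 + 7
12 = 1*7 + 5
7 = 1*5 + 2
5 = 2*2 + 1
2 = 2*1 + 0
Back-substitute:
1 = 5 − 2·2
1 = −2·7 + 3·5
1 = 3·12 − 5·7
1 = −5·79 + 33·12
12⁻¹ ≡ 33 (mod 79), so k ≡ 33·76 ≡ 59 (mod 79).
x = 4 + 12·59 = 712.

712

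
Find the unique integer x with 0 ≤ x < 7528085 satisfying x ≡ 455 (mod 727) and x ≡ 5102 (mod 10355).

626402

Write x = 455 + 727·k. Then 727·k ≡ 5102 − 455 ≡ 4647 (mod 10355).
Need 727⁻¹ mod 10355. Extended Euclid on (10355, 727):
10355 = 14·727 + 177
727 = 4·177 + 19
177 = 9·19 + 6
19 = 3·6 + 1
6 = 6·1 + 0
Back-substitute:
1 = 19 − 3·6
1 = −3·177 + 28·19
1 = 28·727 − 115·177
1 = −115·10355 + 1638·727
727⁻¹ ≡ 1638 (mod 10355), so k ≡ 1638·4647 ≡ 861 (mod 10355).
x = 455 + 727·861 = 626402.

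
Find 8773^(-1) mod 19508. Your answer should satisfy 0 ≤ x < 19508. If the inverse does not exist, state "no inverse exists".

14805

Apply the Euclidean algorithm to 19508 and 8773:
19508 = 2×8773 + 1962
8773 = 4×1962 + 925
1962 = 2×925 + 112
925 = 8×112 + 29
112 = 3×29 + 25
29 = 1×25 + 4
25 = 6×4 + 1
4 = 4×1 + 0
The gcd is 1. Working backward:
1 = 25 − 6·4
1 = −6·29 + 7·25
1 = 7·112 − 27·29
1 = −27·925 + 223·112
1 = 223·1962 − 473·925
1 = −473·8773 + 2115·1962
1 = 2115·19508 − 4703·8773
Thus 8773·(-4703) ≡ 1 (mod 19508); reducing, -4703 mod 19508 = 14805.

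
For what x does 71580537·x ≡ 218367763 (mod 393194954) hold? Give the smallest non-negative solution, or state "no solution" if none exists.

300106393

First find gcd(71580537, 393194954):
393194954 = 5*71580537 + 35292269
71580537 = 2*35292269 + 995999
35292269 = 35*995999 + 432304
995999 = 2*432304 + 131391
432304 = 3*131391 + 38131
131391 = 3*38131 + 16998
38131 = 2*16998 + 4135
16998 = 4*4135 + 458
4135 = 9*458 + 13
458 = 35*13 + 3
13 = 4*3 + 1
3 = 3*1 + 0
gcd = 1, so a unique solution mod 393194954 exists.
Back-substitute for the Bézout coefficients:
1 = 13 − 4·3
1 = −4·458 + 141·13
1 = 141·4135 − 1273·458
1 = −1273·16998 + 5233·4135
1 = 5233·38131 − 11739·16998
1 = −11739·131391 + 40450·38131
1 = 40450·432304 − 133089·131391
1 = −133089·995999 + 306628·432304
1 = 306628·35292269 − 10865069·995999
1 = −10865069·71580537 + 22036766·35292269
1 = 22036766·393194954 − 121048899·71580537
So 71580537·(-121048899) ≡ 1 (mod 393194954), giving 71580537⁻¹ ≡ 272146055.
x ≡ 71580537⁻¹·218367763 ≡ 272146055·218367763 ≡ 300106393 (mod 393194954).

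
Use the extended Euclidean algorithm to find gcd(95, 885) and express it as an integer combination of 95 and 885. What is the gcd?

5

Repeated division:
885 = 9*95 + 30
95 = 3*30 + 5
30 = 6*5 + 0
gcd(95, 885) = 5.
Working backward:
5 = 95 − 3·30
5 = −3·885 + 28·95
So 5 = (-3)·885 + (28)·95.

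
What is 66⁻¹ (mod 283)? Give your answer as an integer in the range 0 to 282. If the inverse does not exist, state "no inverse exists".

Extended Euclidean algorithm:
283 = 4*66 + 19
66 = 3*19 + 9
19 = 2*9 + 1
9 = 9*1 + 0
The gcd is 1. Working backward:
1 = 19 − 2·9
1 = −2·66 + 7·19
1 = 7·283 − 30·66
Hence 66⁻¹ ≡ -30 ≡ 253 (mod 283).

253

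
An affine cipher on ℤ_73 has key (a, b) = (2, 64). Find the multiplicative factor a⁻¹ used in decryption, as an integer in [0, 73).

Extended Euclidean algorithm:
73 = 36*2 + 1
2 = 2*1 + 0
Since gcd(2, 73) = 1, back-substitute to write 1 as a combination:
1 = 73 − 36·2
Hence 2⁻¹ ≡ -36 ≡ 37 (mod 73).

37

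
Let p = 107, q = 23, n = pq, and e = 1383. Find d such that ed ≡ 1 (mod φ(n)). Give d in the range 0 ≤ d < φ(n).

φ(n) = (p−1)(q−1) = 106·22 = 2332.
Need d with 1383·d ≡ 1 (mod 2332). Apply the extended Euclidean algorithm:
2332 = 1*1383 + 949
1383 = 1*949 + 434
949 = 2*434 + 81
434 = 5*81 + 29
81 = 2*29 + 23
29 = 1*23 + 6
23 = 3*6 + 5
6 = 1*5 + 1
5 = 5*1 + 0
Back-substitute:
1 = 6 − 5
1 = −23 + 4·6
1 = 4·29 − 5·23
1 = −5·81 + 14·29
1 = 14·434 − 75·81
1 = −75·949 + 164·434
1 = 164·1383 − 239·949
1 = −239·2332 + 403·1383
So 1383·403 ≡ 1 (mod 2332), hence d = 403.

403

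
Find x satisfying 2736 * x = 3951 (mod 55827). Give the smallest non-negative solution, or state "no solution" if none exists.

5123

First find gcd(2736, 55827):
55827 = 20*2736 + 1107
2736 = 2*1107 + 522
1107 = 2*522 + 63
522 = 8*63 + 18
63 = 3*18 + 9
18 = 2*9 + 0
gcd = 9 and 9 | 3951, so solutions exist. Divide through by 9: 304x ≡ 439 (mod 6203).
Now find 304⁻¹ mod 6203:
6203 = 20×304 + 123
304 = 2×123 + 58
123 = 2×58 + 7
58 = 8×7 + 2
7 = 3×2 + 1
2 = 2×1 + 0
Back-substitute:
1 = 7 − 3·2
1 = −3·58 + 25·7
1 = 25·123 − 53·58
1 = −53·304 + 131·123
1 = 131·6203 − 2673·304
So 304·(-2673) ≡ 1 (mod 6203), i.e. 304⁻¹ ≡ 3530.
Then x ≡ 3530·439 ≡ 5123 (mod 6203); the smallest non-negative solution is x = 5123.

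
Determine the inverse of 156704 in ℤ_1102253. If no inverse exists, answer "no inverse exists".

350651

gcd(1102253, 156704) by repeated division:
1102253 = 7×156704 + 5325
156704 = 29×5325 + 2279
5325 = 2×2279 + 767
2279 = 2×767 + 745
767 = 1×745 + 22
745 = 33×22 + 19
22 = 1×19 + 3
19 = 6×3 + 1
3 = 3×1 + 0
Since gcd(156704, 1102253) = 1, back-substitute to write 1 as a combination:
1 = 19 − 6·3
1 = −6·22 + 7·19
1 = 7·745 − 237·22
1 = −237·767 + 244·745
1 = 244·2279 − 725·767
1 = −725·5325 + 1694·2279
1 = 1694·156704 − 49851·5325
1 = −49851·1102253 + 350651·156704
So 156704·350651 ≡ 1 (mod 1102253).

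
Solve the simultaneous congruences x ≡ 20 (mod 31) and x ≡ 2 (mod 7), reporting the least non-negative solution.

Write x = 20 + 31·k. Then 31·k ≡ 2 − 20 ≡ 3 (mod 7).
Need 31⁻¹ mod 7. Extended Euclid on (7, 3):
7 = 2·3 + 1
3 = 3·1 + 0
Back-substitute:
1 = 7 − 2·3
31⁻¹ ≡ 5 (mod 7), so k ≡ 5·3 ≡ 1 (mod 7).
x = 20 + 31·1 = 51.

51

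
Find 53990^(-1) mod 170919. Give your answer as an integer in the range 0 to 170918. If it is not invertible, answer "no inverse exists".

gcd(170919, 53990) by repeated division:
170919 = 3×53990 + 8949
53990 = 6×8949 + 296
8949 = 30×296 + 69
296 = 4×69 + 20
69 = 3×20 + 9
20 = 2×9 + 2
9 = 4×2 + 1
2 = 2×1 + 0
Since gcd(53990, 170919) = 1, back-substitute to write 1 as a combination:
1 = 9 − 4·2
1 = −4·20 + 9·9
1 = 9·69 − 31·20
1 = −31·296 + 133·69
1 = 133·8949 − 4021·296
1 = −4021·53990 + 24259·8949
1 = 24259·170919 − 76798·53990
Hence 53990⁻¹ ≡ -76798 ≡ 94121 (mod 170919).

94121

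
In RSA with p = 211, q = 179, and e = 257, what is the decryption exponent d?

31853

φ(n) = (p−1)(q−1) = 210·178 = 37380.
Need d with 257·d ≡ 1 (mod 37380). Apply the extended Euclidean algorithm:
37380 = 145·257 + 115
257 = 2·115 + 27
115 = 4·27 + 7
27 = 3·7 + 6
7 = 1·6 + 1
6 = 6·1 + 0
Back-substitute:
1 = 7 − 6
1 = −27 + 4·7
1 = 4·115 − 17·27
1 = −17·257 + 38·115
1 = 38·37380 − 5527·257
So 257·(-5527) ≡ 1 (mod 37380), hence d ≡ -5527 ≡ 31853 (mod 37380).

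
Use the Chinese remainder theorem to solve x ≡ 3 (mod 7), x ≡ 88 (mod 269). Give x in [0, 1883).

Write x = 3 + 7·k. Then 7·k ≡ 88 − 3 ≡ 85 (mod 269).
Need 7⁻¹ mod 269. Extended Euclid on (269, 7):
269 = 38·7 + 3
7 = 2·3 + 1
3 = 3·1 + 0
Back-substitute:
1 = 7 − 2·3
1 = −2·269 + 77·7
7⁻¹ ≡ 77 (mod 269), so k ≡ 77·85 ≡ 89 (mod 269).
x = 3 + 7·89 = 626.

626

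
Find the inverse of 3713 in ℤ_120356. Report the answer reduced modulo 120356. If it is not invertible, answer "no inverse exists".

107617

Extended Euclidean algorithm:
120356 = 32×3713 + 1540
3713 = 2×1540 + 633
1540 = 2×633 + 274
633 = 2×274 + 85
274 = 3×85 + 19
85 = 4×19 + 9
19 = 2×9 + 1
9 = 9×1 + 0
Since gcd(3713, 120356) = 1, back-substitute to write 1 as a combination:
1 = 19 − 2·9
1 = −2·85 + 9·19
1 = 9·274 − 29·85
1 = −29·633 + 67·274
1 = 67·1540 − 163·633
1 = −163·3713 + 393·1540
1 = 393·120356 − 12739·3713
Thus 3713·(-12739) ≡ 1 (mod 120356); reducing, -12739 mod 120356 = 107617.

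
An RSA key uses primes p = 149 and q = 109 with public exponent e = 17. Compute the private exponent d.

3761

φ(n) = (p−1)(q−1) = 148·108 = 15984.
Need d with 17·d ≡ 1 (mod 15984). Apply the extended Euclidean algorithm:
15984 = 940*17 + 4
17 = 4*4 + 1
4 = 4*1 + 0
Back-substitute:
1 = 17 − 4·4
1 = −4·15984 + 3761·17
So 17·3761 ≡ 1 (mod 15984), hence d = 3761.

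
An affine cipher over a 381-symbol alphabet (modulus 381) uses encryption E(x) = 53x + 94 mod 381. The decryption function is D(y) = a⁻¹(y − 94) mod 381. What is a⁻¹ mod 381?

Extended Euclidean algorithm:
381 = 7·53 + 10
53 = 5·10 + 3
10 = 3·3 + 1
3 = 3·1 + 0
gcd = 1, so the inverse exists. Back-substitute:
1 = 10 − 3·3
1 = −3·53 + 16·10
1 = 16·381 − 115·53
Hence 53⁻¹ ≡ -115 ≡ 266 (mod 381).

266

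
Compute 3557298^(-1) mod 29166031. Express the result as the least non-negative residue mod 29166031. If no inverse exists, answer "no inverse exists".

Run Euclid on (29166031, 3557298):
29166031 = 8·3557298 + 707647
3557298 = 5·707647 + 19063
707647 = 37·19063 + 2316
19063 = 8·2316 + 535
2316 = 4·535 + 176
535 = 3·176 + 7
176 = 25·7 + 1
7 = 7·1 + 0
gcd = 1, so the inverse exists. Back-substitute:
1 = 176 − 25·7
1 = −25·535 + 76·176
1 = 76·2316 − 329·535
1 = −329·19063 + 2708·2316
1 = 2708·707647 − 100525·19063
1 = −100525·3557298 + 505333·707647
1 = 505333·29166031 − 4143189·3557298
Hence 3557298⁻¹ ≡ -4143189 ≡ 25022842 (mod 29166031).

25022842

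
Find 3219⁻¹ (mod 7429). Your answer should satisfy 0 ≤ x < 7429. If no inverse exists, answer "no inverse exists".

Extended Euclidean algorithm:
7429 = 2×3219 + 991
3219 = 3×991 + 246
991 = 4×246 + 7
246 = 35×7 + 1
7 = 7×1 + 0
gcd = 1, so the inverse exists. Back-substitute:
1 = 246 − 35·7
1 = −35·991 + 141·246
1 = 141·3219 − 458·991
1 = −458·7429 + 1057·3219
So 3219·1057 ≡ 1 (mod 7429).

1057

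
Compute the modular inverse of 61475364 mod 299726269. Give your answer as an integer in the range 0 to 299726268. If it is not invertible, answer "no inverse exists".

128629998

gcd(299726269, 61475364) by repeated division:
299726269 = 4×61475364 + 53824813
61475364 = 1×53824813 + 7650551
53824813 = 7×7650551 + 270956
7650551 = 28×270956 + 63783
270956 = 4×63783 + 15824
63783 = 4×15824 + 487
15824 = 32×487 + 240
487 = 2×240 + 7
240 = 34×7 + 2
7 = 3×2 + 1
2 = 2×1 + 0
gcd = 1, so the inverse exists. Back-substitute:
1 = 7 − 3·2
1 = −3·240 + 103·7
1 = 103·487 − 209·240
1 = −209·15824 + 6791·487
1 = 6791·63783 − 27373·15824
1 = −27373·270956 + 116283·63783
1 = 116283·7650551 − 3283297·270956
1 = −3283297·53824813 + 23099362·7650551
1 = 23099362·61475364 − 26382659·53824813
1 = −26382659·299726269 + 128629998·61475364
So 61475364·128629998 ≡ 1 (mod 299726269).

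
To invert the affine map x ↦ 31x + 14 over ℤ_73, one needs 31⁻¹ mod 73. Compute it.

33

Extended Euclidean algorithm:
73 = 2×31 + 11
31 = 2×11 + 9
11 = 1×9 + 2
9 = 4×2 + 1
2 = 2×1 + 0
Since gcd(31, 73) = 1, back-substitute to write 1 as a combination:
1 = 9 − 4·2
1 = −4·11 + 5·9
1 = 5·31 − 14·11
1 = −14·73 + 33·31
So 31·33 ≡ 1 (mod 73).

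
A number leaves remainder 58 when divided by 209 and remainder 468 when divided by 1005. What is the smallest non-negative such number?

Write x = 58 + 209·k. Then 209·k ≡ 468 − 58 ≡ 410 (mod 1005).
Need 209⁻¹ mod 1005. Extended Euclid on (1005, 209):
1005 = 4×209 + 169
209 = 1×169 + 40
169 = 4×40 + 9
40 = 4×9 + 4
9 = 2×4 + 1
4 = 4×1 + 0
Back-substitute:
1 = 9 − 2·4
1 = −2·40 + 9·9
1 = 9·169 − 38·40
1 = −38·209 + 47·169
1 = 47·1005 − 226·209
209⁻¹ ≡ 779 (mod 1005), so k ≡ 779·410 ≡ 805 (mod 1005).
x = 58 + 209·805 = 168303.

168303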